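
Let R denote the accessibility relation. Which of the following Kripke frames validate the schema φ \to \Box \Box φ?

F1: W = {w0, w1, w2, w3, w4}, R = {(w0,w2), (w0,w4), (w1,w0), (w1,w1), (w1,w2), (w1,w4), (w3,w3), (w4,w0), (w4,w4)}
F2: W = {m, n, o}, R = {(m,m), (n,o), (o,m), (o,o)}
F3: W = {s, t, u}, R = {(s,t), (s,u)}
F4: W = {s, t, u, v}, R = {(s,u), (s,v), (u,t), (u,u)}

The schema corresponds to a generalized confluence (Geach) condition: \forall x \forall z (x R^2 z \to \exists w (x = w \wedge z = w)).
F1: fails — w0R²w4 but w0 ≠ w4.
F2: fails — nR²m but n ≠ m.
F3: ✓.
F4: fails — sR²t but s ≠ t.
Valid on: F3.

F3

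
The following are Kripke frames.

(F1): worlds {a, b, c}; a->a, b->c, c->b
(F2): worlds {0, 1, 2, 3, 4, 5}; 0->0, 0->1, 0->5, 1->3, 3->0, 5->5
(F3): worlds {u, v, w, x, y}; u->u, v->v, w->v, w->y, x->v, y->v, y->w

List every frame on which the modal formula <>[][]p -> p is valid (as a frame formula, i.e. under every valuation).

Frame correspondent (Sahlqvist): forall x forall y (xRy -> exists w (y R^2 w & x = w)) — i.e. a generalized confluence (Geach) condition.
(F1): fails — bRc but no w with cR²w and b=w.
(F2): fails — 0R5 but no w with 5R²w and 0=w.
(F3): fails — wRv but no t with vR²t and w=t.

none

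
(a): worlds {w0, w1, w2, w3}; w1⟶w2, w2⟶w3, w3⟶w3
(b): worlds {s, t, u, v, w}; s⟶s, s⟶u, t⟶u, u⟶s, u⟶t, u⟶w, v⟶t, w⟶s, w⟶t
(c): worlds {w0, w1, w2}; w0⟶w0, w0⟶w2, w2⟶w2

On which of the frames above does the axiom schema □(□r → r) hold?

This is the axiom for shift-reflexivity; its first-order frame correspondent is ∀x ∀y (Rxy → Ryy).
(a): fails — Rw1w2 but not Rw2w2.
(b): fails — Rwt but not Rtt.
(c): ✓.
Valid on: (c).

(c)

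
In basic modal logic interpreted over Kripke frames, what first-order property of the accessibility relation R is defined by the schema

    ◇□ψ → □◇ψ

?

Convergence

This is the .2 axiom.
Its frame correspondent is convergence — ∀x ∀y ∀z (Rxy ∧ Rxz → ∃w (Ryw ∧ Rzw)).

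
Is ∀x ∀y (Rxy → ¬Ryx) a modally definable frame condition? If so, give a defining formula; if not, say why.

No — not modally definable

If a class were modally definable it would be closed under surjective bounded morphisms (Goldblatt–Thomason).
The 3-cycle (worlds w0,w1,w2 with w0→w1→w2→w0) is asymmetric. Mapping every world to a single reflexive point • is a surjective bounded morphism, and the reflexive point is not asymmetric (R•• but asymmetry requires ¬R••).
So no modal formula (or set of formulas) defines exactly the asymmetric frames.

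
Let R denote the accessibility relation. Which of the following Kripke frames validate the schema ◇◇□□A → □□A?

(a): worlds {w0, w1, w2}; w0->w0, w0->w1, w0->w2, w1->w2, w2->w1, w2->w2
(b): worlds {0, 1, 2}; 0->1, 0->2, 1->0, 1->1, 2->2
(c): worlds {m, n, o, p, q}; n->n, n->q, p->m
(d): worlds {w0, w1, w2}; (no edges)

Frame correspondent (Sahlqvist): ∀x ∀y ∀z ((xR²y ∧ xR²z) → ∃w (yR²w ∧ z = w)) — i.e. a generalized confluence (Geach) condition.
(a): fails — w0R²w1, w0R²w0 but no w with w1R²w and w0=w.
(b): fails — 0R²2, 0R²0 but no w with 2R²w and 0=w.
(c): fails — nR²q, nR²n but no w with qR²w and n=w.
(d): condition met.

(d)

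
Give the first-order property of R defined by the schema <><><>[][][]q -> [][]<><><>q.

forall x forall y forall z ((x R^3 y & x R^2 z) -> exists w (y R^3 w & z R^3 w))

This is a Sahlqvist (Geach-type) schema ◇^3□^3q → □^2◇^3q.
Minimal-valuation argument: fix x; take any y with xR^3y and any z with xR^2z. Set V(q) to the set of worlds R-reachable from y in exactly 3 steps. Then □^3q holds at y, so the antecedent holds at x; validity forces ◇^3q at z, giving a w with zR^3w and yR^3w.
First-order correspondent: forall x forall y forall z ((x R^3 y & x R^2 z) -> exists w (y R^3 w & z R^3 w)).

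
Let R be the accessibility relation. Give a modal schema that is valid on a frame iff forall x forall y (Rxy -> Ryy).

The condition is shift-reflexivity. The T□ schema □(□p → p) defines it.
Suppose □(□p→p) is valid. Take Rxy and set V(p)={w : Ryw}. Then at y, □p holds; since □(□p→p) at x, □p→p at y, so p at y, i.e. Ryy.

□(□p → p)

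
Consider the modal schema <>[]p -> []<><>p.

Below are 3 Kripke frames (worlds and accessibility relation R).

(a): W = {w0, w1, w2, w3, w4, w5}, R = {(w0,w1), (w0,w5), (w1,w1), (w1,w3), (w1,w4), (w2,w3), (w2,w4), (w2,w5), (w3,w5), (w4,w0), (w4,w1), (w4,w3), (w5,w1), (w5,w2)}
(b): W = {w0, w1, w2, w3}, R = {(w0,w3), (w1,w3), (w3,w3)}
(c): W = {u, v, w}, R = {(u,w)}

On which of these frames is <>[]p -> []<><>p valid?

(b)

This is the axiom for a generalized confluence (Geach) condition; its first-order frame correspondent is forall x forall y forall z ((xRy & xRz) -> exists w (yRw & z R^2 w)).
(a): fails — w1Rw3, w1Rw3 but no w with w3Rw and w3R²w.
(b): ✓.
(c): fails — uRw, uRw but no t with wRt and wR²t.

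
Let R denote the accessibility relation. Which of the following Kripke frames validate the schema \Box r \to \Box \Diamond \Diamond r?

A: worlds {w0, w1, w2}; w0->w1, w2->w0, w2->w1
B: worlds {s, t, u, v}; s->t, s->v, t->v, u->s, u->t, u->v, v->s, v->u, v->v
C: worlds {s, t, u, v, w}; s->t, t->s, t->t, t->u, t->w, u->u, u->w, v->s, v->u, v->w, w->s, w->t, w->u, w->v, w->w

B, C

This is the axiom for a generalized confluence (Geach) condition; its first-order frame correspondent is \forall x \forall z (xRz \to \exists w (xRw \wedge z R^2 w)).
A: fails — w0Rw1 but no w with w0Rw and w1R²w.
B: holds.
C: holds.
Valid on: B, C.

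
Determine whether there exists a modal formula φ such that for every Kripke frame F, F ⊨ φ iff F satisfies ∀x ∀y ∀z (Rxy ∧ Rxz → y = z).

The condition is partial functionality. A defining modal formula is ◇r → □r.

Definable; ◇r → □r defines it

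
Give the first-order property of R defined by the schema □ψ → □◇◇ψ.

∀x ∀z (xRz → ∃w (xRw ∧ zR²w))

This is a Sahlqvist (Geach-type) schema ◇^0□^1ψ → □^1◇^2ψ.
Minimal-valuation argument: fix x; take any y with xR^0y and any z with xR^1z. Set V(ψ) to the set of worlds R-reachable from y in exactly 1 step. Then □^1ψ holds at y, so the antecedent holds at x; validity forces ◇^2ψ at z, giving a w with zR^2w and yR^1w.
First-order correspondent: ∀x ∀z (xRz → ∃w (xRw ∧ zR²w)).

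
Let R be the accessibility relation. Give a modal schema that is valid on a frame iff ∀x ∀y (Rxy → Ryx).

r → □◇r

This is symmetry; the standard corresponding axiom is B: r → □◇r.
Suppose r→□◇r is valid. Take Rxy and set V(r)={x}. Then r at x, so □◇r at x, so ◇r at y, so some z with Ryz has r; z=x, i.e. Ryx.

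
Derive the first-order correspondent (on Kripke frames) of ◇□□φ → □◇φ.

This is a Sahlqvist (Geach-type) schema ◇^1□^2φ → □^1◇^1φ.
Minimal-valuation argument: fix x; take any y with xR^1y and any z with xR^1z. Set V(φ) to the set of worlds R-reachable from y in exactly 2 steps. Then □^2φ holds at y, so the antecedent holds at x; validity forces ◇^1φ at z, giving a w with zR^1w and yR^2w.
First-order correspondent: ∀x ∀y ∀z ((xRy ∧ xRz) → ∃w (yR²w ∧ zRw)).

∀x ∀y ∀z ((xRy ∧ xRz) → ∃w (yR²w ∧ zRw))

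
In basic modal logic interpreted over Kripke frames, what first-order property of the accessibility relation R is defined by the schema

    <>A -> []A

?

This is the CD axiom.
Its frame correspondent is partial functionality — forall x forall y forall z (Rxy & Rxz -> y = z).

Partial functionality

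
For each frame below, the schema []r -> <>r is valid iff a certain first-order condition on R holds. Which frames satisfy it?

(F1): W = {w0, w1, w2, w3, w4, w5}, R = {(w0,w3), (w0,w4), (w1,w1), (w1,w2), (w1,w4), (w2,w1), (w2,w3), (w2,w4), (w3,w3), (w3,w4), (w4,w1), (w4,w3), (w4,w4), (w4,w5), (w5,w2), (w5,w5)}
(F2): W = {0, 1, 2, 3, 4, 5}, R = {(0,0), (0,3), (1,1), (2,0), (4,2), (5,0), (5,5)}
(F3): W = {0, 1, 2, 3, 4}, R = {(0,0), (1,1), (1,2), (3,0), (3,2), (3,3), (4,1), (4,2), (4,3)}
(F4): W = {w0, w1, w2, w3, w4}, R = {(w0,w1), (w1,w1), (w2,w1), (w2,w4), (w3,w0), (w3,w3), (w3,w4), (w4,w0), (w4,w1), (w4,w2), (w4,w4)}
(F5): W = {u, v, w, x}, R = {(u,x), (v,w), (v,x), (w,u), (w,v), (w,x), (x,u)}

This is the axiom for seriality; its first-order frame correspondent is forall x exists y Rxy.
(F1): satisfies the condition.
(F2): fails — world 3 has no successor.
(F3): fails — world 2 has no successor.
(F4): satisfies the condition.
(F5): satisfies the condition.
Valid on: (F1), (F4), (F5).

(F1), (F4), (F5)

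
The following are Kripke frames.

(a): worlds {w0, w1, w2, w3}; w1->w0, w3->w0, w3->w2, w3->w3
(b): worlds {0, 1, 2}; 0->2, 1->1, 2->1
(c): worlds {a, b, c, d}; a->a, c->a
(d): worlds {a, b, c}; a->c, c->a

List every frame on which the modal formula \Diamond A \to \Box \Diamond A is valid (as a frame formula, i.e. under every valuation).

(c)

Frame correspondent (Sahlqvist): \forall x \forall y \forall z (Rxy \wedge Rxz \to Ryz) — i.e. the Euclidean property.
(a): fails — Rw1w0 and Rw1w0 but not Rw0w0.
(b): fails — R02 and R02 but not R22.
(c): holds.
(d): fails — Rac and Rac but not Rcc.
Valid on: (c).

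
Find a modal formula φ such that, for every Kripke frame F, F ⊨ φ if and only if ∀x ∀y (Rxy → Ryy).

□(□ψ → ψ)

A defining formula is □(□ψ → ψ) (the T□ axiom).
Suppose □(□ψ→ψ) is valid. Take Rxy and set V(ψ)={w : Ryw}. Then at y, □ψ holds; since □(□ψ→ψ) at x, □ψ→ψ at y, so ψ at y, i.e. Ryy.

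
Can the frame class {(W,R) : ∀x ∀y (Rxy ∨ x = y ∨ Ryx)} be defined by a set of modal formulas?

Not modally definable

Modal frame validity is preserved under disjoint unions.
Take 2 disjoint single-world reflexive frames: each is trivially connected, but their disjoint union has 2 worlds with no edge between distinct components, so it is not connected.
So the class is not modally definable.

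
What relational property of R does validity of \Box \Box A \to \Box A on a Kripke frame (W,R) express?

Suppose □□A→□A is valid. Take Rxy and set V(A)={w : xR²w}. Then □□A at x, so □A at x, so A at y, i.e. ∃z(Rxz∧Rzy).
The converse is a direct semantic check.
So the correspondent is density.

Density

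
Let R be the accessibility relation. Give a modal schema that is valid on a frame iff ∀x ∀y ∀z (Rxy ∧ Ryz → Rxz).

□s → □□s

The condition is transitivity. The 4 schema □s → □□s defines it.
Suppose □s→□□s is valid. Take Rxy, Ryz and set V(s)={w : Rxw}. Then □s at x, so □□s at x, so □s at y, so s at z, i.e. Rxz.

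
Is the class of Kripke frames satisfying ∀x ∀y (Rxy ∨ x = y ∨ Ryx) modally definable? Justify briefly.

If a class were modally definable it would be closed under disjoint unions (Goldblatt–Thomason).
Take 3 disjoint single-world reflexive frames: each is trivially connected, but their disjoint union has 3 worlds with no edge between distinct components, so it is not connected.
So no modal formula (or set of formulas) defines exactly the connected frames.

Not definable by any modal formula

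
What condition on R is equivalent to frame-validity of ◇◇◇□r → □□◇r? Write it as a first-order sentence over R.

This is a Sahlqvist (Geach-type) schema ◇^3□^1r → □^2◇^1r.
Minimal-valuation argument: fix x; take any y with xR^3y and any z with xR^2z. Set V(r) to the set of worlds R-reachable from y in exactly 1 step. Then □^1r holds at y, so the antecedent holds at x; validity forces ◇^1r at z, giving a w with zR^1w and yR^1w.
First-order correspondent: ∀x ∀y ∀z ((xR³y ∧ xR²z) → ∃w (yRw ∧ zRw)).

∀x ∀y ∀z ((xR³y ∧ xR²z) → ∃w (yRw ∧ zRw))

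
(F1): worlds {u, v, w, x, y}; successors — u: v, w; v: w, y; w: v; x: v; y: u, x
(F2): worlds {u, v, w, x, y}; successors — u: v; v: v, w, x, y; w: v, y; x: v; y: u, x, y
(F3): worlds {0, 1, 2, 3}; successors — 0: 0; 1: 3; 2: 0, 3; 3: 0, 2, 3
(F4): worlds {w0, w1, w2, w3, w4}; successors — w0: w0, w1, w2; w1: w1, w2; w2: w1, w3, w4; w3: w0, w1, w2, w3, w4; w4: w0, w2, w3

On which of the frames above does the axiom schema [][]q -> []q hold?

The schema corresponds to density: forall x forall y (Rxy -> exists z (Rxz & Rzy)).
(F1): fails — Ryx but no z with Ryz and Rzx.
(F2): holds.
(F3): holds.
(F4): holds.
Valid on: (F2), (F3), (F4).

(F2), (F3), (F4)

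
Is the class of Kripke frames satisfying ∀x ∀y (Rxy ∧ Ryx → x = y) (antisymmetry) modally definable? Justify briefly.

Any modally definable frame class is closed under surjective bounded morphisms.
The 6-cycle (worlds s,t,u,v,w,x with s→t→u→v→w→x→s) is antisymmetric. Sending even-indexed worlds to a and odd-indexed worlds to b is a surjective bounded morphism onto the two-world frame with a↔b, which is not antisymmetric.
Hence antisymmetry is not modally definable.

No — not modally definable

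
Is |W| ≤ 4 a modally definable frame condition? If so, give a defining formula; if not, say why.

Modal frame validity is preserved under disjoint unions.
Any modal formula valid on each of 5 disjoint one-world frames is valid on their disjoint union (validity is preserved under disjoint unions). Each one-world frame has |W|=1≤4, but the union has |W|=5.
So no modal formula (or set of formulas) defines exactly the |W|≤4 frames.

Not modally definable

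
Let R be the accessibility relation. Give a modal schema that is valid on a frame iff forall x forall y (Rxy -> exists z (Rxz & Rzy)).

□□r → □r

The condition is density. The C4 schema □□r → □r defines it.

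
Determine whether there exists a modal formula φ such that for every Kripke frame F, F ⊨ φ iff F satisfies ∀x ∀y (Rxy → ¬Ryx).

Any modally definable frame class is closed under surjective bounded morphisms.
The 4-cycle (worlds s,t,u,v with s→t→u→v→s) is asymmetric. Mapping every world to a single reflexive point • is a surjective bounded morphism, and the reflexive point is not asymmetric (R•• but asymmetry requires ¬R••).
So the class is not modally definable.

No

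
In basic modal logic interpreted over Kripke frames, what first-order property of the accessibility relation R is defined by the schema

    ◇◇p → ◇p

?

transitivity: ∀x ∀y ∀z (Rxy ∧ Ryz → Rxz)

Equivalently (dual form): □p → □□p.
Suppose □p→□□p is valid. Take Rxy, Ryz and set V(p)={w : Rxw}. Then □p at x, so □□p at x, so □p at y, so p at z, i.e. Rxz.
Conversely, on a frame with transitivity the schema holds at every world under every valuation.
So the correspondent is transitivity.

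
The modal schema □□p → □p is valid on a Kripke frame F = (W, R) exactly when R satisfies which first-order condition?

density

Suppose □□p→□p is valid. Take Rxy and set V(p)={w : xR²w}. Then □□p at x, so □p at x, so p at y, i.e. ∃z(Rxz∧Rzy).
Conversely, any frame satisfying ∀x ∀y (Rxy → ∃z (Rxz ∧ Rzy)) validates the schema.
Frame condition: ∀x ∀y (Rxy → ∃z (Rxz ∧ Rzy)).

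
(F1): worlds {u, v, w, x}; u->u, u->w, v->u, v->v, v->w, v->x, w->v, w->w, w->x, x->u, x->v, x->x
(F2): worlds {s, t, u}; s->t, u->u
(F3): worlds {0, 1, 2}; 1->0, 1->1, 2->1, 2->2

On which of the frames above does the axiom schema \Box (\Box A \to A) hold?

The schema corresponds to shift-reflexivity: \forall x \forall y (Rxy \to Ryy).
(F1): ✓.
(F2): fails — Rst but not Rtt.
(F3): fails — R10 but not R00.

(F1)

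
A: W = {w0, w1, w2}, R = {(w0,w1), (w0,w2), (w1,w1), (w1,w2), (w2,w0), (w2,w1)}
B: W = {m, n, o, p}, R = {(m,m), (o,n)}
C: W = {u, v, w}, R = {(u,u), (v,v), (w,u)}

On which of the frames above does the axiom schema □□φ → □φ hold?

The schema corresponds to density: ∀x ∀y (Rxy → ∃z (Rxz ∧ Rzy)).
A: fails — Rw2w0 but no z with Rw2z and Rzw0.
B: fails — Ron but no z with Roz and Rzn.
C: holds.

C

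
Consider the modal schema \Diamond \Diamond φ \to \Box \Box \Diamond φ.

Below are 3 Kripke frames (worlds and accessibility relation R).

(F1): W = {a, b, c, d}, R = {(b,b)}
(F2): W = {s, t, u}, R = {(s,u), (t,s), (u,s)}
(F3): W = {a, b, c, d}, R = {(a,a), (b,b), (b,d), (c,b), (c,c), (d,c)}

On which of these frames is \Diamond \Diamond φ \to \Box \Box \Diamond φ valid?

(F1)

Frame correspondent (Sahlqvist): \forall x \forall y \forall z ((x R^2 y \wedge x R^2 z) \to \exists w (y = w \wedge zRw)) — i.e. a generalized confluence (Geach) condition.
(F1): holds.
(F2): fails — sR²s, sR²s but no w with s=w and sRw.
(F3): fails — bR²b, bR²d but no w with b=w and dRw.
Valid on: (F1).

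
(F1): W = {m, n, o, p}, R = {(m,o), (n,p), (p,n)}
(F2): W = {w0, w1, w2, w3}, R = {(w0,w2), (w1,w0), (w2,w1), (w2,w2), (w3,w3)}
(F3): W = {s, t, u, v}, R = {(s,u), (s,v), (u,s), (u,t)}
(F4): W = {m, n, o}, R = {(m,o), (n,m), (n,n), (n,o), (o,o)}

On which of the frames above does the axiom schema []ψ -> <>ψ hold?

This is the axiom for seriality; its first-order frame correspondent is forall x exists y Rxy.
(F1): fails — world o has no successor.
(F2): condition met.
(F3): fails — world t has no successor.
(F4): condition met.
Valid on: (F2), (F4).

(F2), (F4)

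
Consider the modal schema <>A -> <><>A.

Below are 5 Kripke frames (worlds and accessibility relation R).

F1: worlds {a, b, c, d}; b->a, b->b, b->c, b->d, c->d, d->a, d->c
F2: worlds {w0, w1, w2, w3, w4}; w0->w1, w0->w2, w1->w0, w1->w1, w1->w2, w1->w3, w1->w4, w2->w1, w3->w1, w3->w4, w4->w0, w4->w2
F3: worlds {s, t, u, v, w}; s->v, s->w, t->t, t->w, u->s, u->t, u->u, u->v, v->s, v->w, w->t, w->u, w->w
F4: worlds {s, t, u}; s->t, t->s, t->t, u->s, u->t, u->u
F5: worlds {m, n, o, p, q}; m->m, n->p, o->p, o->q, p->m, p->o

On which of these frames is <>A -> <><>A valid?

F4

This is the axiom for a generalized confluence (Geach) condition; its first-order frame correspondent is forall x forall y (xRy -> exists w (y = w & x R^2 w)).
F1: fails — cRd but no w with d=w and cR²w.
F2: fails — w4Rw0 but no w with w0=w and w4R²w.
F3: fails — sRv but no w* with v=w* and sR²w*.
F4: ✓.
F5: fails — nRp but no w with p=w and nR²w.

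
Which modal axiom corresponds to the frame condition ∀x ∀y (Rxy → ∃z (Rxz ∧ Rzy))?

This is density; the standard corresponding axiom is C4: □□r → □r.
Suppose □□r→□r is valid. Take Rxy and set V(r)={w : xR²w}. Then □□r at x, so □r at x, so r at y, i.e. ∃z(Rxz∧Rzy).

□□r → □r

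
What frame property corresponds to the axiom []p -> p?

Reflexivity

This is the T axiom.
It corresponds to reflexivity: forall x Rxx.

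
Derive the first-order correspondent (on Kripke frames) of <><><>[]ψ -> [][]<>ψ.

forall x forall y forall z ((x R^3 y & x R^2 z) -> exists w (yRw & zRw))

This is a Sahlqvist (Geach-type) schema ◇^3□^1ψ → □^2◇^1ψ.
First-order correspondent: forall x forall y forall z ((x R^3 y & x R^2 z) -> exists w (yRw & zRw)).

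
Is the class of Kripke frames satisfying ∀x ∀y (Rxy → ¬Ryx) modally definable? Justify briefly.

No

Any modally definable frame class is closed under surjective bounded morphisms.
The 3-cycle (worlds s,t,u with s→t→u→s) is asymmetric. Mapping every world to a single reflexive point • is a surjective bounded morphism, and the reflexive point is not asymmetric (R•• but asymmetry requires ¬R••).
So no modal formula (or set of formulas) defines exactly the asymmetric frames.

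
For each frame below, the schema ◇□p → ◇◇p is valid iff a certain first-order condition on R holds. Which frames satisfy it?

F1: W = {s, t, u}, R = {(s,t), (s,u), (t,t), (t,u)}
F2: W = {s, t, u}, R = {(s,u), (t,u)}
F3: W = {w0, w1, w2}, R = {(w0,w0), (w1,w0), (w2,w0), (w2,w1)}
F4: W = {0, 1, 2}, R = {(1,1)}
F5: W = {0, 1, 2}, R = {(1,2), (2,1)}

Frame correspondent (Sahlqvist): ∀x ∀y (xRy → ∃w (yRw ∧ xR²w)) — i.e. a generalized confluence (Geach) condition.
F1: fails — sRu but no w with uRw and sR²w.
F2: fails — sRu but no w with uRw and sR²w.
F3: holds.
F4: holds.
F5: holds.
Valid on: F3, F4, F5.

F3, F4, F5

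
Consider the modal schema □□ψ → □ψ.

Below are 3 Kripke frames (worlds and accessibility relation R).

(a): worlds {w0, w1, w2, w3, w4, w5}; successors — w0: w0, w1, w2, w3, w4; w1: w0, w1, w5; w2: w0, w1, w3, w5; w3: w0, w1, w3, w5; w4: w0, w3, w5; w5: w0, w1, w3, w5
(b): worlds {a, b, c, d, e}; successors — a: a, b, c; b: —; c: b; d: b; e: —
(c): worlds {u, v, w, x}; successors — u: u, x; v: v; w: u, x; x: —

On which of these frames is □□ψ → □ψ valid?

(a), (c)

The schema corresponds to density: ∀x ∀y (Rxy → ∃z (Rxz ∧ Rzy)).
(a): condition met.
(b): fails — Rcb but no z with Rcz and Rzb.
(c): condition met.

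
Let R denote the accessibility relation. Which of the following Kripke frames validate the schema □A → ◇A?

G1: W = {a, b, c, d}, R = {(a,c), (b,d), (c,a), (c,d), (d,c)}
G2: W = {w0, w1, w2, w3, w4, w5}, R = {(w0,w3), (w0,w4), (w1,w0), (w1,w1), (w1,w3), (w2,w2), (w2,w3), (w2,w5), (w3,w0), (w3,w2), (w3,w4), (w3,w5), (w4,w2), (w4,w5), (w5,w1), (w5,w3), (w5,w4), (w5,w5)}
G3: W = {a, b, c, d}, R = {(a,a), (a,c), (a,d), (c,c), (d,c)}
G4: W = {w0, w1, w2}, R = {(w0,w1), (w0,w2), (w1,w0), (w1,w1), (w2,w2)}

G1, G2, G4

This is the axiom for seriality; its first-order frame correspondent is ∀x ∃y Rxy.
G1: holds.
G2: holds.
G3: fails — world b has no successor.
G4: holds.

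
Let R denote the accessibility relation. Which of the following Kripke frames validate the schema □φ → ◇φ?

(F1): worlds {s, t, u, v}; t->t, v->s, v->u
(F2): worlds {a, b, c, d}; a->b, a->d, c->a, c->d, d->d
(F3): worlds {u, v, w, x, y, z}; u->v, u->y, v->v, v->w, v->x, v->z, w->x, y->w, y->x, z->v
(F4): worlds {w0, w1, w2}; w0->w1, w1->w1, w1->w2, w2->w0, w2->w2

(F4)

The schema corresponds to seriality: ∀x ∃y Rxy.
(F1): fails — world s has no successor.
(F2): fails — world b has no successor.
(F3): fails — world x has no successor.
(F4): holds.
Valid on: (F4).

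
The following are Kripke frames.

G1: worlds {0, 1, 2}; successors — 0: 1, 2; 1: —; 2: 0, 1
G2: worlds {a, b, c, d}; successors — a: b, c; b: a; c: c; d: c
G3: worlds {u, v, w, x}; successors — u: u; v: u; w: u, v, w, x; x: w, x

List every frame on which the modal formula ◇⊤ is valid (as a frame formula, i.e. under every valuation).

G2, G3

This is the axiom for seriality; its first-order frame correspondent is ∀x ∃y Rxy.
G1: fails — world 1 has no successor.
G2: ✓.
G3: ✓.
Valid on: G2, G3.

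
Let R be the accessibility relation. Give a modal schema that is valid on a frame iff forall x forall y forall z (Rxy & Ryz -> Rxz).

□s → □□s

The condition is transitivity. The 4 schema □s → □□s defines it.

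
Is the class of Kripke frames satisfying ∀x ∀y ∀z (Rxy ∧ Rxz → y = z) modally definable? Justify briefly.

Yes: it is partial functionality, defined by the CD schema ◇p → □p.
Suppose ◇p→□p is valid. Take Rxy, Rxz and set V(p)={y}. Then ◇p at x, so □p at x, so p at z, i.e. z=y.

Yes — defined by ◇p → □p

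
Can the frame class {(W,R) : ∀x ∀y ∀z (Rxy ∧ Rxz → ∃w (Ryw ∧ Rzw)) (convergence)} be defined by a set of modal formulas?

Yes, by ◇□p → □◇p

This is a Sahlqvist condition; the .2 axiom ◇□p → □◇p defines it.
Suppose ◇□p→□◇p is valid. Take Rxy, Rxz and set V(p)={w : Ryw}. Then □p at y so ◇□p at x, so □◇p at x, so ◇p at z, giving w with Rzw and Ryw.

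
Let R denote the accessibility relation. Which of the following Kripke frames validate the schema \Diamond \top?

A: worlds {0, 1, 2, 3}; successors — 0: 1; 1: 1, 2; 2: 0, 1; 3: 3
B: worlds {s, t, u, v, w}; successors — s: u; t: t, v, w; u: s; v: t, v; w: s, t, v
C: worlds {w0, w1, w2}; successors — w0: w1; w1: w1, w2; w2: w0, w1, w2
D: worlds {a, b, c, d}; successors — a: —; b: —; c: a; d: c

A, B, C

The schema corresponds to seriality: \forall x \exists y Rxy.
A: holds.
B: holds.
C: holds.
D: fails — world a has no successor.
Valid on: A, B, C.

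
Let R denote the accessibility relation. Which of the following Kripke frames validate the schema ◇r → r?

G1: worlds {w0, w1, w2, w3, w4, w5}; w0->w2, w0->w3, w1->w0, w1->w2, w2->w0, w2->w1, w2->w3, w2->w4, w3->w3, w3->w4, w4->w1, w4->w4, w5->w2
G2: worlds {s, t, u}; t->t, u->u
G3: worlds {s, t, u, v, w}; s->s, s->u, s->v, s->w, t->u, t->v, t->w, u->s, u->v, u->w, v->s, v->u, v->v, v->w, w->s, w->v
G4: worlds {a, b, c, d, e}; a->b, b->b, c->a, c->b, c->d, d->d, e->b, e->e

The schema corresponds to a generalized confluence (Geach) condition: ∀x ∀y (xRy → ∃w (y = w ∧ x = w)).
G1: fails — w0Rw2 but w2 ≠ w0.
G2: holds.
G3: fails — sRu but u ≠ s.
G4: fails — aRb but b ≠ a.
Valid on: G2.

G2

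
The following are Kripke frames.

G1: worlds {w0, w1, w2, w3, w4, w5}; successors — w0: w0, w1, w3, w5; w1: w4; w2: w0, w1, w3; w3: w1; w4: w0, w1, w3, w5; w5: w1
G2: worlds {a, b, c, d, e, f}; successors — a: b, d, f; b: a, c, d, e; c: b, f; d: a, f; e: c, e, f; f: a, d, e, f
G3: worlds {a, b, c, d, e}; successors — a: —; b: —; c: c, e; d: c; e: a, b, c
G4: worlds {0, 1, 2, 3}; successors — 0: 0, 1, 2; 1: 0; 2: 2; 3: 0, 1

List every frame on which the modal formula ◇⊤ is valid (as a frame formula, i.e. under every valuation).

G1, G2, G4

This is the axiom for seriality; its first-order frame correspondent is ∀x ∃y Rxy.
G1: condition met.
G2: condition met.
G3: fails — world a has no successor.
G4: condition met.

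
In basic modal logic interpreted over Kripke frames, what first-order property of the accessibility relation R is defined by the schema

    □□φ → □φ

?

Suppose □□φ→□φ is valid. Take Rxy and set V(φ)={w : xR²w}. Then □□φ at x, so □φ at x, so φ at y, i.e. ∃z(Rxz∧Rzy).

Density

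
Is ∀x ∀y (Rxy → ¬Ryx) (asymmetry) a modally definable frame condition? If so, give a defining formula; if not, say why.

Not definable by any modal formula

Modal frame validity is preserved under surjective bounded morphisms.
The 4-cycle (worlds 0,1,2,3 with 0→1→2→3→0) is asymmetric. Mapping every world to a single reflexive point • is a surjective bounded morphism, and the reflexive point is not asymmetric (R•• but asymmetry requires ¬R••).
Hence asymmetry is not modally definable.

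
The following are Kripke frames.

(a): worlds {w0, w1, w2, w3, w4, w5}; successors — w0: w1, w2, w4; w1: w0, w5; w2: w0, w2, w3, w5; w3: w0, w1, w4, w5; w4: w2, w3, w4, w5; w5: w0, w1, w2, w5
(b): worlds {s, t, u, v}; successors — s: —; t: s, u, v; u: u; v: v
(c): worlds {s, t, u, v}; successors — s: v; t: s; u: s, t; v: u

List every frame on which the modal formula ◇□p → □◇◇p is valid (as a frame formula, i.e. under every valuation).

(a)

This is the axiom for a generalized confluence (Geach) condition; its first-order frame correspondent is ∀x ∀y ∀z ((xRy ∧ xRz) → ∃w (yRw ∧ zR²w)).
(a): holds.
(b): fails — tRs, tRs but no w with sRw and sR²w.
(c): fails — sRv, sRv but no w with vRw and vR²w.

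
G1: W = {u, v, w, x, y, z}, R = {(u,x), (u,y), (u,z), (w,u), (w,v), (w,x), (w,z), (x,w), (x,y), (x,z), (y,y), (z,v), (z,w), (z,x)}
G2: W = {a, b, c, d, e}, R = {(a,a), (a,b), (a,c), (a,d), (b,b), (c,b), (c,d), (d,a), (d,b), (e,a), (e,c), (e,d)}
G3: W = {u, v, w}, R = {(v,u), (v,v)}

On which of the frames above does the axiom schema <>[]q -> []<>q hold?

Frame correspondent (Sahlqvist): forall x forall y forall z (Rxy & Rxz -> exists w (Ryw & Rzw)) — i.e. convergence.
G1: fails — Ruz and Ruy but z and y have no common successor.
G2: satisfies the condition.
G3: fails — Rvu and Rvu but u and u have no common successor.
Valid on: G2.

G2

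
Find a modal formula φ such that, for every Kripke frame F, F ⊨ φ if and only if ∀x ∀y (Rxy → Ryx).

The condition is symmetry. The B schema s → □◇s defines it.

s → □◇s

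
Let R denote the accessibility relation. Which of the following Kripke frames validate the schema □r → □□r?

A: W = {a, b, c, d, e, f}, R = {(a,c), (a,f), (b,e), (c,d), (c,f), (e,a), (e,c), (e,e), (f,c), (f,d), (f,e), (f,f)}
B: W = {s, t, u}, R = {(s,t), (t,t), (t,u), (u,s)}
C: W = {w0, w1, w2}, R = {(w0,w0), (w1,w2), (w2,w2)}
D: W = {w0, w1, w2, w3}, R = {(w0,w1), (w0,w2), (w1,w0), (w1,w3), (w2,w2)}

C

The schema corresponds to transitivity: ∀x ∀y ∀z (Rxy ∧ Ryz → Rxz).
A: fails — Rcf and Rfc but not Rcc.
B: fails — Rtu and Rus but not Rts.
C: condition met.
D: fails — Rw1w0 and Rw0w1 but not Rw1w1.
Valid on: C.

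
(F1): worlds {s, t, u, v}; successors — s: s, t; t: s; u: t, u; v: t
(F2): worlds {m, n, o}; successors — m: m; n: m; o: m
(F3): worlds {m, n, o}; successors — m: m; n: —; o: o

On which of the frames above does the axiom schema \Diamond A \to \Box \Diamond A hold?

This is the axiom for the Euclidean property; its first-order frame correspondent is \forall x \forall y \forall z (Rxy \wedge Rxz \to Ryz).
(F1): fails — Rst and Rst but not Rtt.
(F2): ✓.
(F3): ✓.
Valid on: (F2), (F3).

(F2), (F3)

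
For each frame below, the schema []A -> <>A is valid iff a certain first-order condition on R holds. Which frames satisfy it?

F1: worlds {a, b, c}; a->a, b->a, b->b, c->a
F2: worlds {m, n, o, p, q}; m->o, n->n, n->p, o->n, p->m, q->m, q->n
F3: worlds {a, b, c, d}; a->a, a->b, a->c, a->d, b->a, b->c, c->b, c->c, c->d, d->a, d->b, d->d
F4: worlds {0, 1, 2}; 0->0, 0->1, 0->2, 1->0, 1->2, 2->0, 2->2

F1, F2, F3, F4

The schema corresponds to seriality: forall x exists y Rxy.
F1: ✓.
F2: ✓.
F3: ✓.
F4: ✓.
Valid on: F1, F2, F3, F4.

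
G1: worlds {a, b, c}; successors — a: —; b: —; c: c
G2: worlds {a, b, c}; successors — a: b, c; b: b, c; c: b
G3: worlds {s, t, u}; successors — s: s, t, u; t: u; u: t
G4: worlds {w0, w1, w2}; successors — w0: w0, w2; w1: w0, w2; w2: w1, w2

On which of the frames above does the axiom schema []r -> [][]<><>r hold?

G1, G2, G4

This is the axiom for a generalized confluence (Geach) condition; its first-order frame correspondent is forall x forall z (x R^2 z -> exists w (xRw & z R^2 w)).
G1: satisfies the condition.
G2: satisfies the condition.
G3: fails — tR²t but no w with tRw and tR²w.
G4: satisfies the condition.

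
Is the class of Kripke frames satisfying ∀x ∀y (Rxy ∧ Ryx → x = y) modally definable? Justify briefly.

Any modally definable frame class is closed under surjective bounded morphisms.
The 4-cycle (worlds s,t,u,v with s→t→u→v→s) is antisymmetric. Sending even-indexed worlds to a and odd-indexed worlds to b is a surjective bounded morphism onto the two-world frame with a↔b, which is not antisymmetric.
So the class is not modally definable.

Not definable by any modal formula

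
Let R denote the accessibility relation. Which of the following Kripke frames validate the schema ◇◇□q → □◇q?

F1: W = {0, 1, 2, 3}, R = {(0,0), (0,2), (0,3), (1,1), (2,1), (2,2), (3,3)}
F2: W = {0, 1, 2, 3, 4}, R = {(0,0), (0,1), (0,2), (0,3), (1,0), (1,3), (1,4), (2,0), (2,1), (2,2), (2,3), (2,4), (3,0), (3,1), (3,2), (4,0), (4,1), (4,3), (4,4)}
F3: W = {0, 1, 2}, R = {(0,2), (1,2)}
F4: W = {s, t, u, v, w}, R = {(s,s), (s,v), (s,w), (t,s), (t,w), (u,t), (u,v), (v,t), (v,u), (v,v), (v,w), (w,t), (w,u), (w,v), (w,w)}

This is the axiom for a generalized confluence (Geach) condition; its first-order frame correspondent is ∀x ∀y ∀z ((xR²y ∧ xRz) → ∃w (yRw ∧ zRw)).
F1: fails — 0R²1, 0R0 but no w with 1Rw and 0Rw.
F2: satisfies the condition.
F3: satisfies the condition.
F4: fails — uR²u, uRt but no w* with uRw* and tRw*.

F2, F3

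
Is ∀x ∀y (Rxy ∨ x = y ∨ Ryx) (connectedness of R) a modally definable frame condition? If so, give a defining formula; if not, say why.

Not definable by any modal formula

Modal frame validity is preserved under disjoint unions.
Take 3 disjoint single-world reflexive frames: each is trivially connected, but their disjoint union has 3 worlds with no edge between distinct components, so it is not connected.
So no modal formula (or set of formulas) defines exactly the connected frames.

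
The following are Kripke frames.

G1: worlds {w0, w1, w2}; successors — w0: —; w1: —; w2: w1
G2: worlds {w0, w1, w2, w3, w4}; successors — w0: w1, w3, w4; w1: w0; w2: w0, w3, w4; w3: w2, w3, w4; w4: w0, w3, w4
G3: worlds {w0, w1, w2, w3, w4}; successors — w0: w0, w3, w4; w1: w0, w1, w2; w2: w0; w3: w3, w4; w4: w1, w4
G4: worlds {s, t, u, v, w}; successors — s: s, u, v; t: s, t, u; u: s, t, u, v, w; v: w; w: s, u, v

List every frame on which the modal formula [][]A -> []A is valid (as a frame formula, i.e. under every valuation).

G3

Frame correspondent (Sahlqvist): forall x forall y (Rxy -> exists z (Rxz & Rzy)) — i.e. density.
G1: fails — Rw2w1 but no z with Rw2z and Rzw1.
G2: fails — Rw1w0 but no z with Rw1z and Rzw0.
G3: holds.
G4: fails — Rvw but no z with Rvz and Rzw.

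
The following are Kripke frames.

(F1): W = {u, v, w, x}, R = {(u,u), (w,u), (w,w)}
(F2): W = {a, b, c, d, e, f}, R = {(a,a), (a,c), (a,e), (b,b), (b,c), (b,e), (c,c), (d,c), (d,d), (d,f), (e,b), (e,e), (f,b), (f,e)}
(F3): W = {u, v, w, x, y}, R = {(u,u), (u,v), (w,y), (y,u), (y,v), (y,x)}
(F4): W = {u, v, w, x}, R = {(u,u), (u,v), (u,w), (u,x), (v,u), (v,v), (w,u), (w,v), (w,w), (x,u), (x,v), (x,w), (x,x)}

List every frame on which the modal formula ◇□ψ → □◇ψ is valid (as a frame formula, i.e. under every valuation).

(F1), (F4)

This is the axiom for convergence; its first-order frame correspondent is ∀x ∀y ∀z (Rxy ∧ Rxz → ∃w (Ryw ∧ Rzw)).
(F1): satisfies the condition.
(F2): fails — Rae and Rac but e and c have no common successor.
(F3): fails — Ruv and Ruv but v and v have no common successor.
(F4): satisfies the condition.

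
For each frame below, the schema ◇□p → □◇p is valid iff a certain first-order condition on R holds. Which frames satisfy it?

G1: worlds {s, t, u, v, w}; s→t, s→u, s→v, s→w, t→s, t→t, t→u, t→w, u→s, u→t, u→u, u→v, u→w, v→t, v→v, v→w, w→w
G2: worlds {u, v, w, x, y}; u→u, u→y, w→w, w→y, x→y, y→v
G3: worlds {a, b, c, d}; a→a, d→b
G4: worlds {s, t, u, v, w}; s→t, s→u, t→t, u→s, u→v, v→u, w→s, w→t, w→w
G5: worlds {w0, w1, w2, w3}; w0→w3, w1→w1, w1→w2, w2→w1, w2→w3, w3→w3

Frame correspondent (Sahlqvist): ∀x ∀y ∀z (Rxy ∧ Rxz → ∃w (Ryw ∧ Rzw)) — i.e. convergence.
G1: satisfies the condition.
G2: fails — Ruu and Ruy but u and y have no common successor.
G3: fails — Rdb and Rdb but b and b have no common successor.
G4: fails — Rsu and Rst but u and t have no common successor.
G5: fails — Rw2w1 and Rw2w3 but w1 and w3 have no common successor.
Valid on: G1.

G1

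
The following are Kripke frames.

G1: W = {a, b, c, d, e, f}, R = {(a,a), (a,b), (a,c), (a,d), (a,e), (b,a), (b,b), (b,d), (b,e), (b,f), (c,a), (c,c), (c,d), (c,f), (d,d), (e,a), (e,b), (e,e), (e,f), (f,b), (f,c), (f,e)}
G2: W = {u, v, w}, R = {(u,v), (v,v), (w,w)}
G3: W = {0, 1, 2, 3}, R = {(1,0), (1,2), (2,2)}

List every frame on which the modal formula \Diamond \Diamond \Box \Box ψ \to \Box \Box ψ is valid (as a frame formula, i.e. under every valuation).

G2, G3

This is the axiom for a generalized confluence (Geach) condition; its first-order frame correspondent is \forall x \forall y \forall z ((x R^2 y \wedge x R^2 z) \to \exists w (y R^2 w \wedge z = w)).
G1: fails — aR²d, aR²a but no w with dR²w and a=w.
G2: ✓.
G3: ✓.
Valid on: G2, G3.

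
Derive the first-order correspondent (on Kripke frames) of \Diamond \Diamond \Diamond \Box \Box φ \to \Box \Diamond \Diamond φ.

\forall x \forall y \forall z ((x R^3 y \wedge xRz) \to \exists w (y R^2 w \wedge z R^2 w))

This is a Sahlqvist (Geach-type) schema ◇^3□^2φ → □^1◇^2φ.
First-order correspondent: \forall x \forall y \forall z ((x R^3 y \wedge xRz) \to \exists w (y R^2 w \wedge z R^2 w)).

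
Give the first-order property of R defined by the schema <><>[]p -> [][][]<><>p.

This is a Sahlqvist (Geach-type) schema ◇^2□^1p → □^3◇^2p.
Minimal-valuation argument: fix x; take any y with xR^2y and any z with xR^3z. Set V(p) to the set of worlds R-reachable from y in exactly 1 step. Then □^1p holds at y, so the antecedent holds at x; validity forces ◇^2p at z, giving a w with zR^2w and yR^1w.
First-order correspondent: forall x forall y forall z ((x R^2 y & x R^3 z) -> exists w (yRw & z R^2 w)).

forall x forall y forall z ((x R^2 y & x R^3 z) -> exists w (yRw & z R^2 w))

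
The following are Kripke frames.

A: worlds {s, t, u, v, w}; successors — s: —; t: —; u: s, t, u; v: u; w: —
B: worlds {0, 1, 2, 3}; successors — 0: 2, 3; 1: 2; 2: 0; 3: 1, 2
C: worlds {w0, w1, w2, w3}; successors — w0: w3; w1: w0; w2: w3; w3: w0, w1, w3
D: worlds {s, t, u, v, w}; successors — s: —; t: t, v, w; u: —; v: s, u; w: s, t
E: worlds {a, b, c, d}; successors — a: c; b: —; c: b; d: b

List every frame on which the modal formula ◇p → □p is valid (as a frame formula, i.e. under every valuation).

This is the axiom for partial functionality; its first-order frame correspondent is ∀x ∀y ∀z (Rxy ∧ Rxz → y = z).
A: fails — u sees both s and t.
B: fails — 0 sees both 2 and 3.
C: fails — w3 sees both w0 and w1.
D: fails — t sees both t and v.
E: holds.

E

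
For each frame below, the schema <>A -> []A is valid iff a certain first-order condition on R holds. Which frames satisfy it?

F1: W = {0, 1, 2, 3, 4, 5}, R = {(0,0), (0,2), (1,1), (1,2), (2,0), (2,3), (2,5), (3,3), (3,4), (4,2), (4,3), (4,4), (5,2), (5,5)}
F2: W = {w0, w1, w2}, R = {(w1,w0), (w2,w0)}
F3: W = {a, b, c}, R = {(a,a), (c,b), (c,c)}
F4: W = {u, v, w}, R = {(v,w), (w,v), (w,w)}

The schema corresponds to partial functionality: forall x forall y forall z (Rxy & Rxz -> y = z).
F1: fails — 0 sees both 0 and 2.
F2: condition met.
F3: fails — c sees both b and c.
F4: fails — w sees both v and w.
Valid on: F2.

F2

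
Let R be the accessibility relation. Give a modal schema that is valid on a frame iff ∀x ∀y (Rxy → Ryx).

This is symmetry; the standard corresponding axiom is B: r → □◇r.
Suppose r→□◇r is valid. Take Rxy and set V(r)={x}. Then r at x, so □◇r at x, so ◇r at y, so some z with Ryz has r; z=x, i.e. Ryx.

r → □◇r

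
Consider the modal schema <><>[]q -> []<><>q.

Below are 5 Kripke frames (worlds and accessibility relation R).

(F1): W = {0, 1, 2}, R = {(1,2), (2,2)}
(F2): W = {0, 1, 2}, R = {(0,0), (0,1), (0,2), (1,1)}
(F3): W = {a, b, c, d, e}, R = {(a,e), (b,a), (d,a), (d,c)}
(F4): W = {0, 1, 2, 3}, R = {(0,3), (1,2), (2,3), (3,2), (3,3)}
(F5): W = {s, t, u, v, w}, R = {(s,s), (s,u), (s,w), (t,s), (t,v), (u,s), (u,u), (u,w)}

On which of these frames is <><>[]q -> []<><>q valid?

(F1), (F4)

This is the axiom for a generalized confluence (Geach) condition; its first-order frame correspondent is forall x forall y forall z ((x R^2 y & xRz) -> exists w (yRw & z R^2 w)).
(F1): satisfies the condition.
(F2): fails — 0R²0, 0R2 but no w with 0Rw and 2R²w.
(F3): fails — bR²e, bRa but no w with eRw and aR²w.
(F4): satisfies the condition.
(F5): fails — sR²s, sRw but no w* with sRw* and wR²w*.
Valid on: (F1), (F4).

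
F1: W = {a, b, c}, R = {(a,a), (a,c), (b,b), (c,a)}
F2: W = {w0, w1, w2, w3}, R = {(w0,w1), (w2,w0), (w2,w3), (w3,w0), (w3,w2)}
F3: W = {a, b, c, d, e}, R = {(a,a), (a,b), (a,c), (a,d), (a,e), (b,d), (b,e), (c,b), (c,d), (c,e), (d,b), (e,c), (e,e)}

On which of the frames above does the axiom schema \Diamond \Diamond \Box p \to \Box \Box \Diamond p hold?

This is the axiom for a generalized confluence (Geach) condition; its first-order frame correspondent is \forall x \forall y \forall z ((x R^2 y \wedge x R^2 z) \to \exists w (yRw \wedge zRw)).
F1: condition met.
F2: fails — w2R²w0, w2R²w1 but no w with w0Rw and w1Rw.
F3: fails — aR²b, aR²d but no w with bRw and dRw.

F1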